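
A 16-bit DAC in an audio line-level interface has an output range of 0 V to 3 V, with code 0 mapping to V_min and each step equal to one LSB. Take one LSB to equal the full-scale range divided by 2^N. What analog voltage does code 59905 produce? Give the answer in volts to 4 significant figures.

2.742 V

Range is 3 V. LSB = 3 V / 2^16.
V_out = 0 + 59905 × (3/65536) V
      = 0 + 2.74223 = 2.74223 V.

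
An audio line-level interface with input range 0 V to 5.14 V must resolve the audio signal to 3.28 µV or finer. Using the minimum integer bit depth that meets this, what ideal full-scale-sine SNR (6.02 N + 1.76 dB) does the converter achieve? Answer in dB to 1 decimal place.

Full-scale range = 5.14 V.
Required number of levels: 5.14/3.28 µV = 1.5671e6; smallest N with 2^N ≥ that is 21.
Ideal SNR at N = 21: 6.02·21 + 1.76 = 128.2 dB.

128.2 dB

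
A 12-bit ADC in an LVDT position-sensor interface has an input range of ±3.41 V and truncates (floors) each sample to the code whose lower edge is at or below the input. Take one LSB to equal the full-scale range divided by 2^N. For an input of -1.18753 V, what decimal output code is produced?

1334

Range = 3.41 − (-3.41) = 6.82 V. LSB = 6.82 V / 2^12 ≈ 1.665 mV.
code = ⌊(V_in − V_min)/LSB⌋ = ⌊(V_in − V_min) × 2^12 / range⌋
     = ⌊(-1.18753 − (-3.41)) × 4096 / 6.82⌋ = ⌊2.22247 × 4096/6.82⌋
     = ⌊1334.786⌋ = 1334.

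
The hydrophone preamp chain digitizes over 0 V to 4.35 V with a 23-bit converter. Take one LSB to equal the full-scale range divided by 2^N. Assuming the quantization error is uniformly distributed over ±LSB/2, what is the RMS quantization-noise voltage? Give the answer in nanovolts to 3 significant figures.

150 nV

Range is 4.35 V.
Step size = 4.35/8388608 V = 0.51856 µV.
RMS of a uniform error over width LSB is LSB/√12 = 150 nV.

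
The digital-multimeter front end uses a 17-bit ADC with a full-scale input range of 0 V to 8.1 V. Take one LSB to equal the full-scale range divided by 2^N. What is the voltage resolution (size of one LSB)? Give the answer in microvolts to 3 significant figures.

Full-scale range = 8.1 V.
Number of codes = 2^17 = 131072.
LSB = 8.1 V / 2^17 = 61.8 µV.

61.8 µV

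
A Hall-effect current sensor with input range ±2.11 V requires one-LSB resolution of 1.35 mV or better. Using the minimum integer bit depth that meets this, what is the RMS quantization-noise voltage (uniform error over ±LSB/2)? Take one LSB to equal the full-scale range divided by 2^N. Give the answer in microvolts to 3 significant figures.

Span: 2.11 V − (-2.11 V) = 4.22 V.
Need 2^N ≥ 4.22 V / 1.35 mV = 3126 → N_min = 12.
LSB = 4.22 V / 2^12 = 1.0303 mV.
σ_q = LSB/√12 = 1.0303 mV/3.4641 = 297 µV.

297 µV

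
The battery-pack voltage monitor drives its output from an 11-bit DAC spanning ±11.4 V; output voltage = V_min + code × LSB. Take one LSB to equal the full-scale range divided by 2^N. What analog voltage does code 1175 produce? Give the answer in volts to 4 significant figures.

1.681 V

Full-scale range = 11.4 V − (-11.4 V) = 22.8 V. LSB = 22.8 V / 2^11.
V_out = -11.4 + 1175 × (22.8/2048) V
      = -11.4 V + 13.0811 V = 1.68105 V.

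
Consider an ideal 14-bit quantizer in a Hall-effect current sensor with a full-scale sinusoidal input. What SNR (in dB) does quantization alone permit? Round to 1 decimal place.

86.0 dB

For an ideal N-bit converter with full-scale sine input, SNR = 6.02 N + 1.76 dB. SNR = 6.02 × 14 + 1.76 = 84.28 + 1.76 = 86.04 dB.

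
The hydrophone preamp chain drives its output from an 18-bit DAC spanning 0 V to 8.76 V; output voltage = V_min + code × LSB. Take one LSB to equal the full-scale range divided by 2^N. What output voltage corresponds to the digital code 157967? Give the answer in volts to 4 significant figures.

Range is 8.76 V. LSB = 8.76 V / 2^18.
V_out = 0 + 157967 × (8.76/262144) V
      = 0 V + 5.27874 V = 5.27874 V.

5.279 V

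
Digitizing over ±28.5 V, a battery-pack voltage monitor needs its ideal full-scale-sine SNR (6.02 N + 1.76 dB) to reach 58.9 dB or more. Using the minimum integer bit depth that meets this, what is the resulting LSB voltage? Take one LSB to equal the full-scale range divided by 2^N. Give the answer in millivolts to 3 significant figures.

55.7 mV

Full-scale range = 28.5 V − (-28.5 V) = 57 V.
Solving 6.02 N ≥ 58.9 − 1.76: N ≥ 9.492. Round up → N = 10.
Step size = 57/1024 V = 55.7 mV.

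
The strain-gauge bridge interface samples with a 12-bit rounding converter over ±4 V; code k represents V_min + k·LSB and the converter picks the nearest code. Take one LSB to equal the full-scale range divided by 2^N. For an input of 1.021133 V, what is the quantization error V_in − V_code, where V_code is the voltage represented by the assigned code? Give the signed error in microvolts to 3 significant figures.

−351 µV

The full-scale span is 4 − (-4) = 8 V. LSB = 8 V / 2^12 ≈ 1.953 mV.
(1.021133 − (-4)) / LSB = 5.021133 × 4096/8 = 2570.8201. Nearest integer: k = 2571.
V_code = -4 + (2571/4096) × 8 = 1.021484375 V.
Error = V_in − V_code = 1.021133 − (1.021484375) = −351 µV.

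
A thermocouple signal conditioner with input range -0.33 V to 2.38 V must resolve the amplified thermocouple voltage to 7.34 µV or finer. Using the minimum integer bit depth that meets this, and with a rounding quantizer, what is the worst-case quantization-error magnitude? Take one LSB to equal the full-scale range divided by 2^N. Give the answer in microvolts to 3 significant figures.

Full-scale range = 2.38 V − (-0.33 V) = 2.71 V.
Need 2^N ≥ 2.71 V / 7.34 µV = 369200 → N_min = 19.
Step size = 2.71/524288 V = 5.1689 µV.
Max error for round-to-nearest is LSB/2 = 2.58 µV.

2.58 µV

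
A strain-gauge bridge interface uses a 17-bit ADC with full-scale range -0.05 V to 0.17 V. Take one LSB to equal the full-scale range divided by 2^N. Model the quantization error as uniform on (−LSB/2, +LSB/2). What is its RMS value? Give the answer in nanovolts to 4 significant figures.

484.5 nV

Range = 0.17 − (-0.05) = 0.22 V.
Step size = 0.22/131072 V = 1.67847 µV.
For a uniform distribution on [−LSB/2, +LSB/2], V_rms = LSB/√12 = 1.67847 µV/3.4641 = 484.5 nV.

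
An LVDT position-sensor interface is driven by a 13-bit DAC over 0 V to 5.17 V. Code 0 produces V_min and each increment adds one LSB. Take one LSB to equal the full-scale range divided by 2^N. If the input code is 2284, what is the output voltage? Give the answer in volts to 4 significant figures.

Span = 5.17 V. LSB = 5.17 V / 2^13.
V_out = 0 + 2284 × (5.17/8192) V
      = 0 + 1.44144 = 1.44144 V.

1.441 V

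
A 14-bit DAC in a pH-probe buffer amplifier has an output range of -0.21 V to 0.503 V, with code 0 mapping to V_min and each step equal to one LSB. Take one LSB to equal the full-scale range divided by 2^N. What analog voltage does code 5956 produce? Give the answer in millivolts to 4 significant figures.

Full-scale range = 0.503 V − (-0.21 V) = 0.713 V. LSB = 0.713 V / 2^14.
Output = V_min + (5956/16384) × range = -0.21 + 0.363525 × 0.713 V
      = -0.21 V + 0.259194 V = 0.0491936 V.

49.19 mV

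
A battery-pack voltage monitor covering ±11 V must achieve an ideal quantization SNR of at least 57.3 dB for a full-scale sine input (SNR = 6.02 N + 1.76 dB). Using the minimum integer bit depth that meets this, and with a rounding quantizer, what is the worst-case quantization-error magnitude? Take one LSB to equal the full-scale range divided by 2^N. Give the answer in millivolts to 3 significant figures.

10.7 mV

Span: 11 V − (-11 V) = 22 V.
Required N = ⌈(57.3 − 1.76)/6.02⌉ = ⌈9.226⌉ = 10.
Step size = 22/1024 V = 21.484 mV.
Max error for round-to-nearest is LSB/2 = 10.7 mV.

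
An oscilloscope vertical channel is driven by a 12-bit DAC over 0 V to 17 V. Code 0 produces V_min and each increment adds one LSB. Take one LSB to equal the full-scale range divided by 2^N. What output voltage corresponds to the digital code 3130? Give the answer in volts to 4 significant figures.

12.99 V

Range is 17 V. LSB = 17 V / 2^12.
V_out = 0 + 3130 × (17/4096) V
      = 0 + 12.9907 = 12.9907 V.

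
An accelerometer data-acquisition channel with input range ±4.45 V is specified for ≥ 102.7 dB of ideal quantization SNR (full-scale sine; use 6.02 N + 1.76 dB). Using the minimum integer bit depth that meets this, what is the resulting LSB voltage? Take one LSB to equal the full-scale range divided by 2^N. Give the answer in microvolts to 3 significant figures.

67.9 µV

The full-scale span is 4.45 − (-4.45) = 8.9 V.
6.02 N + 1.76 ≥ 102.7 gives N ≥ 16.767, so the minimum integer is 17.
Step size = 8.9/131072 V = 67.9 µV.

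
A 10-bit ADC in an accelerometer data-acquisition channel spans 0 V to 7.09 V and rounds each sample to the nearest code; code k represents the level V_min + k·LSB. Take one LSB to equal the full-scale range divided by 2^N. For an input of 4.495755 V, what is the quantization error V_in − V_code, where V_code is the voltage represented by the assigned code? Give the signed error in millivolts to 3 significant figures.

+2.19 mV

Span = 7.09 V. LSB = 7.09 V / 2^10 ≈ 6.924 mV.
Position in LSBs: (4.495755 − (0)) × 1024/7.09 = 649.3164; rounding gives k = 649.
Reconstructed level: 0 + 649 × 7.09/1024 V = 4.493564453 V.
Error = V_in − V_code = 4.495755 − (4.493564453) = +2.19 mV.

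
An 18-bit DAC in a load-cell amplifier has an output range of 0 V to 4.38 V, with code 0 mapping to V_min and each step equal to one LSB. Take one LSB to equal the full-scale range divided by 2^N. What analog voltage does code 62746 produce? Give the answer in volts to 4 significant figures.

Range is 4.38 V. LSB = 4.38 V / 2^18.
Output = V_min + (62746/262144) × range = 0 + 0.239357 × 4.38 V
      = 0 V + 1.04838 V = 1.04838 V.

1.048 V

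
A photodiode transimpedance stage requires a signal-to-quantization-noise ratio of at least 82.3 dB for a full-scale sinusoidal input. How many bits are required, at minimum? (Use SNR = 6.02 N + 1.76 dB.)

6.02 N + 1.76 ≥ 82.3 gives N ≥ 13.379, so the minimum integer is 14.

14 bits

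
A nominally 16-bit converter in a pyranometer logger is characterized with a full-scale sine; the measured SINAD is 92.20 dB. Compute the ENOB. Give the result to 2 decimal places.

15.02 bits

ENOB = (92.20 − 1.76)/6.02 = 15.0233 bits.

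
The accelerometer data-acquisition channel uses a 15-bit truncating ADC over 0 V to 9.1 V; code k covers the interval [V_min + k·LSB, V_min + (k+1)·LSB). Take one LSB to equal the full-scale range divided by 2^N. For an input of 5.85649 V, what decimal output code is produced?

V_FS = 9.1 V. LSB = 9.1 V / 2^15 ≈ 277.7 µV.
V_in − V_min = 5.85649 − (0) = 5.85649 V.
Divide by LSB: 5.85649 × 32768/9.1 = 21088.5126.
Truncating gives code 21088.

21088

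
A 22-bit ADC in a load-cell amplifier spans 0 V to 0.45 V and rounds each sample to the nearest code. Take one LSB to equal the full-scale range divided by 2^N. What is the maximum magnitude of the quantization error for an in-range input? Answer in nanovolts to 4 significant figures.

V_FS = 0.45 V.
Step size = 0.45/4194304 V = 107.288 nV.
|e|_max = LSB/2 = 53.64 nV.

53.64 nV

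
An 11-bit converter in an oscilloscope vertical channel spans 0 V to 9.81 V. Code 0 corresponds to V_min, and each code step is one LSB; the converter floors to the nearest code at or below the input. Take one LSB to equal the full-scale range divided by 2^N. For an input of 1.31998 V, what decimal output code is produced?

Span = 9.81 V. LSB = 9.81 V / 2^11 ≈ 4.790 mV.
(V_in − V_min) × 2^11/range = (1.31998 − (0)) × 2048/9.81 = 275.568.
Floor → code = 275.

275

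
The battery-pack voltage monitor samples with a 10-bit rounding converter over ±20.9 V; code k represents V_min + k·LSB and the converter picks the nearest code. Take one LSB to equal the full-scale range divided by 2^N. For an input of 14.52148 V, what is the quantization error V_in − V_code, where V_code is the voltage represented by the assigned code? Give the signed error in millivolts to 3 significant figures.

Range = 20.9 − (-20.9) = 41.8 V. LSB = 41.8 V / 2^10 ≈ 40.82 mV.
Position in LSBs: (14.52148 − (-20.9)) × 1024/41.8 = 867.7415; rounding gives k = 868.
Reconstructed level: -20.9 + 868 × 41.8/1024 V = 14.53203125 V.
e = 14.52148 − (14.53203125) = −10.6 mV.

−10.6 mV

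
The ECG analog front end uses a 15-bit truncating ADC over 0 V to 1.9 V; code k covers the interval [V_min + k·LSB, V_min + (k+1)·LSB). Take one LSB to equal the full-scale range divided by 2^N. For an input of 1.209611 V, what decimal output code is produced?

20861

Range is 1.9 V. LSB = 1.9 V / 2^15 ≈ 57.98 µV.
code = ⌊(V_in − V_min)/LSB⌋ = ⌊(V_in − V_min) × 2^15 / range⌋
     = ⌊(1.209611 − (0)) × 32768 / 1.9⌋ = ⌊1.209611 × 32768/1.9⌋
     = ⌊20861.333⌋ = 20861.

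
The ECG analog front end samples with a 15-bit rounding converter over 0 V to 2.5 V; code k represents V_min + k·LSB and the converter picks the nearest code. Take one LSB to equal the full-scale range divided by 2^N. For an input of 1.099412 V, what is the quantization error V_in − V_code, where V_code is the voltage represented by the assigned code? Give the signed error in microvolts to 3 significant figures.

Full-scale range = 2.5 V. LSB = 2.5 V / 2^15 ≈ 76.29 µV.
Position in LSBs: (1.099412 − (0)) × 32768/2.5 = 14410.2130; rounding gives k = 14410.
Reconstructed level: 0 + 14410 × 2.5/32768 V = 1.0993957520 V.
e = 1.099412 − (1.0993957520) = +16.2 µV.

+16.2 µV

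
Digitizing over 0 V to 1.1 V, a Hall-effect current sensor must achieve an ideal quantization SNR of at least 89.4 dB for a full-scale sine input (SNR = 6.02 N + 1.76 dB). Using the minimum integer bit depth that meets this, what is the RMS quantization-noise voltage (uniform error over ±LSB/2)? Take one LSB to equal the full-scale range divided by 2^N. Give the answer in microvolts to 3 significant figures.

Full-scale range = 1.1 V.
N ≥ (89.4 − 1.76)/6.02 = 14.558 → N_min = 15.
LSB = 1.1 V ÷ 2^15 = 1.1/32768 V = 33.569 µV.
σ_q = LSB/√12 = 33.569 µV/3.4641 = 9.69 µV.

9.69 µV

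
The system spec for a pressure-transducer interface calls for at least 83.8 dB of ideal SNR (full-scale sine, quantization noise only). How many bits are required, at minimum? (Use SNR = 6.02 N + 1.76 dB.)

Solving 6.02 N ≥ 83.8 − 1.76: N ≥ 13.628. Round up → N = 14.

14 bits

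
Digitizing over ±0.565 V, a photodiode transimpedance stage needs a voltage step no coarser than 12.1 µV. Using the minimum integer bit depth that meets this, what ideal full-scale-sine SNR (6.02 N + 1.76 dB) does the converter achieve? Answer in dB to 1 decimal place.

Full-scale range = 0.565 V − (-0.565 V) = 1.13 V.
1.13 V / 12.1 µV = 93390. Since 2^16 = 65536 and 2^17 = 131072, N = 17.
6.02(17) + 1.76 = 104.10 dB.

104.1 dB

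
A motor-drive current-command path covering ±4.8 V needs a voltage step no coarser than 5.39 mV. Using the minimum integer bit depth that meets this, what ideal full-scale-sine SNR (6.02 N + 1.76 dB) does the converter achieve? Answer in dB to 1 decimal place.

Full-scale range = 4.8 V − (-4.8 V) = 9.6 V.
Levels needed ≥ 9.6/5.39 mV = 1781. 2^11 = 2048 suffices, so N_min = 11.
6.02(11) + 1.76 = 67.98 dB.

68.0 dB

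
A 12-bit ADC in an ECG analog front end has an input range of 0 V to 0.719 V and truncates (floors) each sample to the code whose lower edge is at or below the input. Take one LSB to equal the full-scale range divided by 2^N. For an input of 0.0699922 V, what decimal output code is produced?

398

Span = 0.719 V. LSB = 0.719 V / 2^12 ≈ 175.5 µV.
(V_in − V_min) × 2^12/range = (0.0699922 − (0)) × 4096/0.719 = 398.732.
Floor → code = 398.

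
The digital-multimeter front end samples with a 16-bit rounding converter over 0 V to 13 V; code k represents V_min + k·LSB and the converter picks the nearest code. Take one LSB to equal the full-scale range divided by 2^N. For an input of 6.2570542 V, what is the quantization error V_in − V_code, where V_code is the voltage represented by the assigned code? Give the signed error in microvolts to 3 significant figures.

+50.4 µV

Full-scale range = 13 V. LSB = 13 V / 2^16 ≈ 198.4 µV.
Position in LSBs: (6.2570542 − (0)) × 65536/13 = 31543.2542; rounding gives k = 31543.
V_code = 0 + (31543/65536) × 13 = 6.2570037842 V.
e = 6.2570542 − (6.2570037842) = +50.4 µV.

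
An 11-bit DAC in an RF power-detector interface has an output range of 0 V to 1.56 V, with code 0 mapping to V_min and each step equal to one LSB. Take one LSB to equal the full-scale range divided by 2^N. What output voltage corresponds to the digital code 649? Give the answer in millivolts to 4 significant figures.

494.4 mV

Range is 1.56 V. LSB = 1.56 V / 2^11.
V_out = V_min + code × LSB = 0 V + 649 × 1.56 V / 2048
      = 0 + 0.494355 = 0.494355 V.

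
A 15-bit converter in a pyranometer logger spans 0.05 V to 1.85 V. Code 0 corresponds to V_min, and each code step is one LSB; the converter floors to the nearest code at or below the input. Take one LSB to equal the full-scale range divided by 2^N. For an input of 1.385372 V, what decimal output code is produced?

24309

The full-scale span is 1.85 − (0.05) = 1.8 V. LSB = 1.8 V / 2^15 ≈ 54.93 µV.
(V_in − V_min) × 2^15/range = (1.385372 − (0.05)) × 32768/1.8 = 24309.705.
Floor → code = 24309.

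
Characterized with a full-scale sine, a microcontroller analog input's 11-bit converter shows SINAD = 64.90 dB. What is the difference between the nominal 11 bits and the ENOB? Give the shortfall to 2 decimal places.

Effective bits = (64.90 − 1.76)/6.02 = 10.4884.
Lost resolution: 11 − 10.4884 = 0.5116 bits.

0.51 bits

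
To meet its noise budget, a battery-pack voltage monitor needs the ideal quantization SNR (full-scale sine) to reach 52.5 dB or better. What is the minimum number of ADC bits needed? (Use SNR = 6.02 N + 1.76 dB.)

9 bits

6.02 N + 1.76 ≥ 52.5 gives N ≥ 8.429, so the minimum integer is 9.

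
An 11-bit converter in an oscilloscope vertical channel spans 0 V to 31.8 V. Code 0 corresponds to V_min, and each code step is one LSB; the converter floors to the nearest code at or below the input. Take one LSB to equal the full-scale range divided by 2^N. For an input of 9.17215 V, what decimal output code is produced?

V_FS = 31.8 V. LSB = 31.8 V / 2^11 ≈ 15.53 mV.
code = ⌊(V_in − V_min)/LSB⌋ = ⌊(V_in − V_min) × 2^11 / range⌋
     = ⌊(9.17215 − (0)) × 2048 / 31.8⌋ = ⌊9.17215 × 2048/31.8⌋
     = ⌊590.710⌋ = 590.

590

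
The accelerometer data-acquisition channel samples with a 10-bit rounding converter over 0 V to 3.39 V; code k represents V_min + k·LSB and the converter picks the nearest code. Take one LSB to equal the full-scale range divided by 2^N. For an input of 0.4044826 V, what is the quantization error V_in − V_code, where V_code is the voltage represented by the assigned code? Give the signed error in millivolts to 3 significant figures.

Span = 3.39 V. LSB = 3.39 V / 2^10 ≈ 3.311 mV.
Position in LSBs: (0.4044826 − (0)) × 1024/3.39 = 122.1800; rounding gives k = 122.
V_code = V_min + k × range/2^10 = 0 + 122 × 3.39/1024 = 0.4038867188 V.
e = 0.4044826 − (0.4038867188) = +0.596 mV.

+0.596 mV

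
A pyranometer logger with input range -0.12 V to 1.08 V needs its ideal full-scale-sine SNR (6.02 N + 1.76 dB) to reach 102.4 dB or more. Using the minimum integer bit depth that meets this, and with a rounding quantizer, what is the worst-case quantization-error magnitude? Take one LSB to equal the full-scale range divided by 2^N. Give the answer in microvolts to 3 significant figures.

4.58 µV

Range = 1.08 − (-0.12) = 1.2 V.
6.02 N + 1.76 ≥ 102.4 gives N ≥ 16.718, so the minimum integer is 17.
Step size = 1.2/131072 V = 9.1553 µV.
Half an LSB is 4.58 µV.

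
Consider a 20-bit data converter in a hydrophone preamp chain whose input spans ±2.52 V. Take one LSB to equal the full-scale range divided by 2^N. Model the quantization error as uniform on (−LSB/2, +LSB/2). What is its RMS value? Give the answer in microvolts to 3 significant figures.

1.39 µV

Full-scale range = 2.52 V − (-2.52 V) = 5.04 V.
One LSB is 5.04 V / 1048576 = 4.8065 µV.
For a uniform distribution on [−LSB/2, +LSB/2], V_rms = LSB/√12 = 4.8065 µV/3.4641 = 1.39 µV.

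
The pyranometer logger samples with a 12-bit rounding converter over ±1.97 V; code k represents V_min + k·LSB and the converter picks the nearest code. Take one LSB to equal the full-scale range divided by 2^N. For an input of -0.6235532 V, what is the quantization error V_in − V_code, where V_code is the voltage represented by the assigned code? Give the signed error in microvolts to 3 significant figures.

−233 µV

Range = 1.97 − (-1.97) = 3.94 V. LSB = 3.94 V / 2^12 ≈ 0.9619 mV.
(-0.6235532 − (-1.97)) / LSB = 1.3464468 × 4096/3.94 = 1399.7579. Nearest integer: k = 1400.
V_code = V_min + k × range/2^12 = -1.97 + 1400 × 3.94/4096 = -0.6233203125 V.
e = -0.6235532 − (-0.6233203125) = −233 µV.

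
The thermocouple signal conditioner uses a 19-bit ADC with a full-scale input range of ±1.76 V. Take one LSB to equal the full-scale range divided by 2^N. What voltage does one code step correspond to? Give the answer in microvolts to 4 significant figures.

6.714 µV

Span: 1.76 V − (-1.76 V) = 3.52 V.
Number of codes = 2^19 = 524288.
LSB = 3.52 V ÷ 2^19 = 3.52/524288 V = 6.714 µV.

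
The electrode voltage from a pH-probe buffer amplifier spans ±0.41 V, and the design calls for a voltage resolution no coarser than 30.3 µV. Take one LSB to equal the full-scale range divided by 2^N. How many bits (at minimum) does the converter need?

15 bits

Range = 0.41 − (-0.41) = 0.82 V.
Need 2^N ≥ 0.82 V / 30.3 µV = 27060 → N_min = 15.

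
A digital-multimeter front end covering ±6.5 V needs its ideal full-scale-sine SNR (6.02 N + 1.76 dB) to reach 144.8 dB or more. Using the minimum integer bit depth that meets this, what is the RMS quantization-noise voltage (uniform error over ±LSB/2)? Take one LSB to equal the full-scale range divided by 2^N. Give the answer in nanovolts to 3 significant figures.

224 nV

Span: 6.5 V − (-6.5 V) = 13 V.
Solving 6.02 N ≥ 144.8 − 1.76: N ≥ 23.761. Round up → N = 24.
One LSB is 13 V / 16777216 = 0.77486 µV.
V_rms = LSB/√12 = 224 nV.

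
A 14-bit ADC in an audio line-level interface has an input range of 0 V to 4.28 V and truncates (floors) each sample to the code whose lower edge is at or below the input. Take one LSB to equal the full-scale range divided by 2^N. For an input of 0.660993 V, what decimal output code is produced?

2530

Full-scale range = 4.28 V. LSB = 4.28 V / 2^14 ≈ 261.2 µV.
code = ⌊(V_in − V_min)/LSB⌋ = ⌊(V_in − V_min) × 2^14 / range⌋
     = ⌊(0.660993 − (0)) × 16384 / 4.28⌋ = ⌊0.660993 × 16384/4.28⌋
     = ⌊2530.306⌋ = 2530.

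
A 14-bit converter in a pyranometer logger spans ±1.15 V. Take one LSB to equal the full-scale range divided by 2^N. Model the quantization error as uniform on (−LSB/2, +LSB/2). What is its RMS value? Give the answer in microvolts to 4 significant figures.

40.52 µV

The full-scale span is 1.15 − (-1.15) = 2.3 V.
LSB = 2.3 V / 2^14 = 140.381 µV.
For a uniform distribution on [−LSB/2, +LSB/2], V_rms = LSB/√12 = 140.381 µV/3.4641 = 40.52 µV.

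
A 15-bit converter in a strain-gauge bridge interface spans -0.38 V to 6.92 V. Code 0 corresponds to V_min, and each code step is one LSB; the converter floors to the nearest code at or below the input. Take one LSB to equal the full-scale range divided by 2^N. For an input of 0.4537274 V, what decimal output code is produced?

The full-scale span is 6.92 − (-0.38) = 7.3 V. LSB = 7.3 V / 2^15 ≈ 222.8 µV.
code = ⌊(V_in − V_min)/LSB⌋ = ⌊(V_in − V_min) × 2^15 / range⌋
     = ⌊(0.4537274 − (-0.38)) × 32768 / 7.3⌋ = ⌊0.8337274 × 32768/7.3⌋
     = ⌊3742.408⌋ = 3742.

3742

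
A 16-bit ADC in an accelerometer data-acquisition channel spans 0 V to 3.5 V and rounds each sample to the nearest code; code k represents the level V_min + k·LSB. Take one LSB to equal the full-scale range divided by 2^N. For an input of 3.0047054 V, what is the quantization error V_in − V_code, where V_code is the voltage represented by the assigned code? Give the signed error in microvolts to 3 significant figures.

−9.57 µV

Range is 3.5 V. LSB = 3.5 V / 2^16 ≈ 53.41 µV.
(3.0047054 − (0)) / LSB = 3.0047054 × 65536/3.5 = 56261.8209. Nearest integer: k = 56262.
V_code = 0 + (56262/65536) × 3.5 = 3.0047149658 V.
Error = V_in − V_code = 3.0047054 − (3.0047149658) = −9.57 µV.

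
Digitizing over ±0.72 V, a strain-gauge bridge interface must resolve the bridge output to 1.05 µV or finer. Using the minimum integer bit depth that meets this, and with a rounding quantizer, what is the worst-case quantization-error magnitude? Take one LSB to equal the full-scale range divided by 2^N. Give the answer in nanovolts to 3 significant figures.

343 nV

The full-scale span is 0.72 − (-0.72) = 1.44 V.
Required number of levels: 1.44/1.05 µV = 1.3714e6; smallest N with 2^N ≥ that is 21.
LSB = 1.44 V / 2^21 = 0.68665 µV.
Half an LSB is 343 nV.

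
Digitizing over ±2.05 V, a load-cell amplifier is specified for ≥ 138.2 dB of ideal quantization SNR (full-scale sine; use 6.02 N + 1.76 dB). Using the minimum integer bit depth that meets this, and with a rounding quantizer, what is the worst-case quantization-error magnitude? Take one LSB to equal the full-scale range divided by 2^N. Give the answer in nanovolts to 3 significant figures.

244 nV

Span: 2.05 V − (-2.05 V) = 4.1 V.
N ≥ (138.2 − 1.76)/6.02 = 22.664 → N_min = 23.
Step size = 4.1/8388608 V = 488.76 nV.
|e|_max = LSB/2 = 244 nV.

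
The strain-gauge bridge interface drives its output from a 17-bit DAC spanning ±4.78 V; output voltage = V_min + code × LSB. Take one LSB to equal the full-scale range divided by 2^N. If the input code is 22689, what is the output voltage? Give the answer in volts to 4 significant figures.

-3.125 V

Span: 4.78 V − (-4.78 V) = 9.56 V. LSB = 9.56 V / 2^17.
V_out = V_min + code × LSB = -4.78 V + 22689 × 9.56 V / 131072
      = -4.78 + 1.65487 = -3.12513 V.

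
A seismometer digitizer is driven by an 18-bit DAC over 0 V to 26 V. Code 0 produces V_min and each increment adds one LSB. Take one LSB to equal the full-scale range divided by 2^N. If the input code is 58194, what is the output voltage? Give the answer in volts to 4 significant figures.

Span = 26 V. LSB = 26 V / 2^18.
V_out = 0 + 58194 × (26/262144) V
      = 0 + 5.77180 = 5.77180 V.

5.772 V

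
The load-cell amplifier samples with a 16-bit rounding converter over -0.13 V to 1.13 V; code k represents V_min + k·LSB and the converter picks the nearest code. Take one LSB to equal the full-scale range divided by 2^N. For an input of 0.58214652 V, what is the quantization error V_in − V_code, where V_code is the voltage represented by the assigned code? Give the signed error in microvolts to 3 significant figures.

Full-scale range = 1.13 V − (-0.13 V) = 1.26 V. LSB = 1.26 V / 2^16 ≈ 19.23 µV.
(0.58214652 − (-0.13)) / LSB = 0.71214652 × 65536/1.26 = 37040.6622. Nearest integer: k = 37041.
V_code = V_min + k × range/2^16 = -0.13 + 37041 × 1.26/65536 = 0.58215301514 V.
e = 0.58214652 − (0.58215301514) = −6.50 µV.

−6.50 µV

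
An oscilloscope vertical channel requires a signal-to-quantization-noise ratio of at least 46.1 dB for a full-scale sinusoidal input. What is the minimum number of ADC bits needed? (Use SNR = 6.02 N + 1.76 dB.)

8 bits

6.02 N + 1.76 ≥ 46.1 gives N ≥ 7.365, so the minimum integer is 8.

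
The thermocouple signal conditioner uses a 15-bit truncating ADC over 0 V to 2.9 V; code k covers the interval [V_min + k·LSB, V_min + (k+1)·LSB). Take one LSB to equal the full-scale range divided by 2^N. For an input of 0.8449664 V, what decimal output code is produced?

9547

Span = 2.9 V. LSB = 2.9 V / 2^15 ≈ 88.50 µV.
V_in − V_min = 0.8449664 − (0) = 0.8449664 V.
Divide by LSB: 0.8449664 × 32768/2.9 = 9547.5376.
Truncating gives code 9547.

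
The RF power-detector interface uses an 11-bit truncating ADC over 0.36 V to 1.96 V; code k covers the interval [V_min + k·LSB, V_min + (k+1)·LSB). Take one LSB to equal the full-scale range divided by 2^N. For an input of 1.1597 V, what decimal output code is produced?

1023

Span: 1.96 V − (0.36 V) = 1.6 V. LSB = 1.6 V / 2^11 ≈ 0.7812 mV.
code = ⌊(V_in − V_min)/LSB⌋ = ⌊(V_in − V_min) × 2^11 / range⌋
     = ⌊(1.1597 − (0.36)) × 2048 / 1.6⌋ = ⌊0.7997 × 2048/1.6⌋
     = ⌊1023.616⌋ = 1023.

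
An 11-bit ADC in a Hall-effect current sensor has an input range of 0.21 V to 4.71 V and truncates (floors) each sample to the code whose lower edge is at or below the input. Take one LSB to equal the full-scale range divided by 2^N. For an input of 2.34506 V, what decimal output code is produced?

Full-scale range = 4.71 V − (0.21 V) = 4.5 V. LSB = 4.5 V / 2^11 ≈ 2.197 mV.
V_in − V_min = 2.34506 − (0.21) = 2.13506 V.
Divide by LSB: 2.13506 × 2048/4.5 = 971.6895.
Truncating gives code 971.

971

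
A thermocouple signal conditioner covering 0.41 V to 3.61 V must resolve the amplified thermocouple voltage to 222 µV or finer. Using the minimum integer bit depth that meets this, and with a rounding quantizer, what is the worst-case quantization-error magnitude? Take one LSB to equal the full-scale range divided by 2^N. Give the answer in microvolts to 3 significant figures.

97.7 µV

The full-scale span is 3.61 − (0.41) = 3.2 V.
Required number of levels: 3.2/222 µV = 14414; smallest N with 2^N ≥ that is 14.
LSB = 3.2 V ÷ 2^14 = 3.2/16384 V = 195.31 µV.
|e|_max = LSB/2 = 97.7 µV.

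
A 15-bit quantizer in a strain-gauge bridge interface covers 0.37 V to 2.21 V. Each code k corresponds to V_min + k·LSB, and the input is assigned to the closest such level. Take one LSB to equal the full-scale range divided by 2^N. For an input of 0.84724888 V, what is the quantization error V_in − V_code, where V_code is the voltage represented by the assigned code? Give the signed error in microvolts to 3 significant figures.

Full-scale range = 2.21 V − (0.37 V) = 1.84 V. LSB = 1.84 V / 2^15 ≈ 56.15 µV.
(0.84724888 − (0.37)) / LSB = 0.47724888 × 32768/1.84 = 8499.1801. Nearest integer: k = 8499.
V_code = V_min + k × range/2^15 = 0.37 + 8499 × 1.84/32768 = 0.84723876953 V.
V_in − V_code = 0.84724888 − (0.84723876953) = +10.1 µV.

+10.1 µV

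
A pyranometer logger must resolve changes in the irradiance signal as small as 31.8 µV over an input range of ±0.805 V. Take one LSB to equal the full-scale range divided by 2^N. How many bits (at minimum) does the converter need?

16 bits

Full-scale range = 0.805 V − (-0.805 V) = 1.61 V.
Need 2^N ≥ 1.61 V / 31.8 µV = 50630 → N_min = 16.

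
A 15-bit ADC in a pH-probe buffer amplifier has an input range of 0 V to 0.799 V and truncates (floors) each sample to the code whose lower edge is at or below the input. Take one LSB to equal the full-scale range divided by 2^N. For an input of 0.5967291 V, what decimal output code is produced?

Span = 0.799 V. LSB = 0.799 V / 2^15 ≈ 24.38 µV.
V_in − V_min = 0.5967291 − (0) = 0.5967291 V.
Divide by LSB: 0.5967291 × 32768/0.799 = 24472.6147.
Truncating gives code 24472.

24472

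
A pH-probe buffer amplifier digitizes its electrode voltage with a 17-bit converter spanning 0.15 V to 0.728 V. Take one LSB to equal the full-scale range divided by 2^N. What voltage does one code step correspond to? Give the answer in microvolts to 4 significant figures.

4.410 µV

Full-scale range = 0.728 V − (0.15 V) = 0.578 V.
Number of codes = 2^17 = 131072.
LSB = 0.578 V / 2^17 = 4.410 µV.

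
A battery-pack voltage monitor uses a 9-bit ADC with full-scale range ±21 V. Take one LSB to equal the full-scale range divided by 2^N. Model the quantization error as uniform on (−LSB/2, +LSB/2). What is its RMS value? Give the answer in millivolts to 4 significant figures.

Full-scale range = 21 V − (-21 V) = 42 V.
LSB = 42 V ÷ 2^9 = 42/512 V = 82.0313 mV.
V_rms = LSB/√12 = 82.0313 mV / √12 = 23.68 mV.

23.68 mV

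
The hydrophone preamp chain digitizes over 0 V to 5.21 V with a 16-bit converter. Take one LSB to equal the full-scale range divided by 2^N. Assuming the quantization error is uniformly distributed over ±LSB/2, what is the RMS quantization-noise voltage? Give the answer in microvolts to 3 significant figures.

22.9 µV

Full-scale range = 5.21 V.
LSB = 5.21 V / 2^16 = 79.498 µV.
RMS of a uniform error over width LSB is LSB/√12 = 22.9 µV.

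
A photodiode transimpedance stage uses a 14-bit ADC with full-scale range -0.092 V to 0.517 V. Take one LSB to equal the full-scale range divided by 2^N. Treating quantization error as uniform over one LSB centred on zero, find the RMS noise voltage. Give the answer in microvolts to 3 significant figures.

10.7 µV

Range = 0.517 − (-0.092) = 0.609 V.
LSB = 0.609 V / 2^14 = 37.170 µV.
σ_q = LSB/√12 = 37.170 µV/3.4641 = 10.7 µV.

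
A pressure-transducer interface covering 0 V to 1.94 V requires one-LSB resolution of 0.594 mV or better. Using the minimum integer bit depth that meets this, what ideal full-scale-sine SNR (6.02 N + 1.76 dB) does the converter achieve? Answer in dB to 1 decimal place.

74.0 dB

V_FS = 1.94 V.
Need 2^N ≥ 1.94 V / 0.594 mV = 3266 → N_min = 12.
6.02(12) + 1.76 = 74.00 dB.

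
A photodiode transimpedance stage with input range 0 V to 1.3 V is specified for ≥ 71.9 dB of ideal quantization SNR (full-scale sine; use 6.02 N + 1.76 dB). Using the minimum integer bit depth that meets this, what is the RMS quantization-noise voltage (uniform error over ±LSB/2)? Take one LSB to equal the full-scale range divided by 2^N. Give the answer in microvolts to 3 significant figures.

Range is 1.3 V.
N ≥ (71.9 − 1.76)/6.02 = 11.651 → N_min = 12.
Step size = 1.3/4096 V = 317.38 µV.
RMS noise = LSB/√12 = 91.6 µV.

91.6 µV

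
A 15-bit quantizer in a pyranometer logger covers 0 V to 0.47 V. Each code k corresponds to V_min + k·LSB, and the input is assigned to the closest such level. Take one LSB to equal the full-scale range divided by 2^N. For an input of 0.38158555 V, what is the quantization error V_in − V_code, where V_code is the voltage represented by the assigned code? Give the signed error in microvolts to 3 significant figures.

−2.58 µV

Span = 0.47 V. LSB = 0.47 V / 2^15 ≈ 14.34 µV.
(0.38158555 − (0)) / LSB = 0.38158555 × 32768/0.47 = 26603.8198. Nearest integer: k = 26604.
V_code = V_min + k × range/2^15 = 0 + 26604 × 0.47/32768 = 0.38158813477 V.
Error = V_in − V_code = 0.38158555 − (0.38158813477) = −2.58 µV.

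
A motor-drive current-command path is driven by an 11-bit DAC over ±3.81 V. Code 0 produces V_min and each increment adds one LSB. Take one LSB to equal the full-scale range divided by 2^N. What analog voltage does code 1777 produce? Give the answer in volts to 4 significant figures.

2.802 V

Range = 3.81 − (-3.81) = 7.62 V. LSB = 7.62 V / 2^11.
V_out = V_min + code × LSB = -3.81 V + 1777 × 7.62 V / 2048
      = -3.81 V + 6.61169 V = 2.80169 V.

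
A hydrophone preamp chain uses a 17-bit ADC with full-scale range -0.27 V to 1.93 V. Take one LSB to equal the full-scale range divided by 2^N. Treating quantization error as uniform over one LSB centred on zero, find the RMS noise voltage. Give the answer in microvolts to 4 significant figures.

4.845 µV

The full-scale span is 1.93 − (-0.27) = 2.2 V.
Step size = 2.2/131072 V = 16.7847 µV.
σ_q = LSB/√12 = 16.7847 µV/3.4641 = 4.845 µV.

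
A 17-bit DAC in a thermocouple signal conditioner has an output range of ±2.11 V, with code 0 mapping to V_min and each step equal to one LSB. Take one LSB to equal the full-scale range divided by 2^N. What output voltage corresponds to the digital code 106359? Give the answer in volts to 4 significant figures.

Full-scale range = 2.11 V − (-2.11 V) = 4.22 V. LSB = 4.22 V / 2^17.
V_out = -2.11 + 106359 × (4.22/131072) V
      = -2.11 V + 3.42434 V = 1.31434 V.

1.314 V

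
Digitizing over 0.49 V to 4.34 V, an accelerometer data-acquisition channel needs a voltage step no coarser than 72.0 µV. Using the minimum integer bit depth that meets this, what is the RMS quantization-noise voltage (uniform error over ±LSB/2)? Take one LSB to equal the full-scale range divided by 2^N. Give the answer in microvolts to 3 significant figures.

17.0 µV

Full-scale range = 4.34 V − (0.49 V) = 3.85 V.
Required number of levels: 3.85/72.0 µV = 53472; smallest N with 2^N ≥ that is 16.
LSB = 3.85 V / 2^16 = 58.746 µV.
σ_q = LSB/√12 = 58.746 µV/3.4641 = 17.0 µV.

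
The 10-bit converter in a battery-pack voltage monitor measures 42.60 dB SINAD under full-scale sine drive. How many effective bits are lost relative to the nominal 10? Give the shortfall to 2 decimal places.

3.22 bits

ENOB = (SINAD − 1.76)/6.02 = (42.60 − 1.76)/6.02 = 6.7841 bits.
Shortfall = 10 − 6.7841 = 3.2159 bits.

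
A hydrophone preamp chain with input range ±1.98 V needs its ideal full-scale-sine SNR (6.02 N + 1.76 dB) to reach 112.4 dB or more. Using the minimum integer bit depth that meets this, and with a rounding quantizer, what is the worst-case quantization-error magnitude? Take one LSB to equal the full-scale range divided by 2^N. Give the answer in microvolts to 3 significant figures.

3.78 µV

The full-scale span is 1.98 − (-1.98) = 3.96 V.
6.02 N + 1.76 ≥ 112.4 gives N ≥ 18.379, so the minimum integer is 19.
LSB = 3.96 V / 2^19 = 7.5531 µV.
Max error for round-to-nearest is LSB/2 = 3.78 µV.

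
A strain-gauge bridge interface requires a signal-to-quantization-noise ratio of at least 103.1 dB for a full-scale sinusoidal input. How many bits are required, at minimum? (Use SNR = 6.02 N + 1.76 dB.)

17 bits

Solving 6.02 N ≥ 103.1 − 1.76: N ≥ 16.834. Round up → N = 17.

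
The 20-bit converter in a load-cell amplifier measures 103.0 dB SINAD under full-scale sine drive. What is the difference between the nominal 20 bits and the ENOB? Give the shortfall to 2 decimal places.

3.18 bits

N_eff = (103.0 − 1.76)/6.02 = 16.8173 bits.
Lost resolution: 20 − 16.8173 = 3.1827 bits.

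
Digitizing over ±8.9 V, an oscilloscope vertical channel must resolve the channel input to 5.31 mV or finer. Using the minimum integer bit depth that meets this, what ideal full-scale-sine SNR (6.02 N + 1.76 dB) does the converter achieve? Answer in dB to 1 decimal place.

74.0 dB

The full-scale span is 8.9 − (-8.9) = 17.8 V.
17.8 V / 5.31 mV = 3352. Since 2^11 = 2048 and 2^12 = 4096, N = 12.
Ideal SNR at N = 12: 6.02·12 + 1.76 = 74.0 dB.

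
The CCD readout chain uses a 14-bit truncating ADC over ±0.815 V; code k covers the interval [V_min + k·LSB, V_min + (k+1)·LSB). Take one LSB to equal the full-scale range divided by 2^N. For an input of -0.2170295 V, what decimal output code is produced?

6010

Span: 0.815 V − (-0.815 V) = 1.63 V. LSB = 1.63 V / 2^14 ≈ 99.49 µV.
(V_in − V_min) × 2^14/range = (-0.2170295 − (-0.815)) × 16384/1.63 = 6010.521.
Floor → code = 6010.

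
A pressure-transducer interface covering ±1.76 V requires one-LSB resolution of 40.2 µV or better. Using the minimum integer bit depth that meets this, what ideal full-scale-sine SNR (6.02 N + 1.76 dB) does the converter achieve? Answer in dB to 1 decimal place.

104.1 dB

The full-scale span is 1.76 − (-1.76) = 3.52 V.
Required number of levels: 3.52/40.2 µV = 87562; smallest N with 2^N ≥ that is 17.
SNR = 6.02 × 17 + 1.76 = 104.10 dB.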